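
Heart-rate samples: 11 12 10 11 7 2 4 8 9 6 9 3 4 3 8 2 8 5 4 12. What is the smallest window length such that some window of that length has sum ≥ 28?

3

Extend right; whenever the sum reaches 28, record the length and shrink from the left:
add 11: running sum 11 < 28
add 12: running sum 23 < 28
add 10: shortest ending here [11, 12, 10] sum 33, len 3
add 11: shortest ending here [12, 10, 11] sum 33, len 3
add 7: shortest ending here [10, 11, 7] sum 28, len 3
add 2: shortest ending here [10, 11, 7, 2] sum 30, len 4
add 4: shortest ending here [10, 11, 7, 2, 4] sum 34, len 5
add 8: shortest ending here [11, 7, 2, 4, 8] sum 32, len 5
add 9: shortest ending here [7, 2, 4, 8, 9] sum 30, len 5
add 6: shortest ending here [2, 4, 8, 9, 6] sum 29, len 5
add 9: shortest ending here [8, 9, 6, 9] sum 32, len 4
add 3: shortest ending here [8, 9, 6, 9, 3] sum 35, len 5
add 4: shortest ending here [9, 6, 9, 3, 4] sum 31, len 5
add 3: shortest ending here [9, 6, 9, 3, 4, 3] sum 34, len 6
add 8: shortest ending here [6, 9, 3, 4, 3, 8] sum 33, len 6
add 2: shortest ending here [9, 3, 4, 3, 8, 2] sum 29, len 6
add 8: shortest ending here [3, 4, 3, 8, 2, 8] sum 28, len 6
add 5: shortest ending here [4, 3, 8, 2, 8, 5] sum 30, len 6
add 4: shortest ending here [3, 8, 2, 8, 5, 4] sum 30, len 6
add 12: shortest ending here [8, 5, 4, 12] sum 29, len 4
Shortest qualifying length: 3.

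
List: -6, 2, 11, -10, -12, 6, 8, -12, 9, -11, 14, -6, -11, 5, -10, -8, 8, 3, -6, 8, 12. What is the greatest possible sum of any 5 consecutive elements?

25

(-6, 2, 11, -10, -12) → sum -15
(2, 11, -10, -12, 6) → sum -3
(11, -10, -12, 6, 8) → sum 3
(-10, -12, 6, 8, -12) → sum -20
(-12, 6, 8, -12, 9) → sum -1
(6, 8, -12, 9, -11) → sum 0
(8, -12, 9, -11, 14) → sum 8
(-12, 9, -11, 14, -6) → sum -6
(9, -11, 14, -6, -11) → sum -5
(-11, 14, -6, -11, 5) → sum -9
(14, -6, -11, 5, -10) → sum -8
(-6, -11, 5, -10, -8) → sum -30
(-11, 5, -10, -8, 8) → sum -16
(5, -10, -8, 8, 3) → sum -2
(-10, -8, 8, 3, -6) → sum -13
(-8, 8, 3, -6, 8) → sum 5
(8, 3, -6, 8, 12) → sum 25
Greatest of these is 25.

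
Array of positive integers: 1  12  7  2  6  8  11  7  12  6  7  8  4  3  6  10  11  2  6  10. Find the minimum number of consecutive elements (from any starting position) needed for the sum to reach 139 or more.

add 1: running sum 1 < 139
add 12: running sum 13 < 139
add 7: running sum 20 < 139
add 2: running sum 22 < 139
add 6: running sum 28 < 139
add 8: running sum 36 < 139
add 11: running sum 47 < 139
add 7: running sum 54 < 139
add 12: running sum 66 < 139
add 6: running sum 72 < 139
add 7: running sum 79 < 139
add 8: running sum 87 < 139
add 4: running sum 91 < 139
add 3: running sum 94 < 139
add 6: running sum 100 < 139
add 10: running sum 110 < 139
add 11: running sum 121 < 139
add 2: running sum 123 < 139
add 6: running sum 129 < 139
end 19: [1, 12, 7, 2, 6, 8, 11, 7, 12, 6, 7, 8, 4, 3, 6, 10, 11, 2, 6, 10] sum 139, len 20
Shortest qualifying length: 20.

20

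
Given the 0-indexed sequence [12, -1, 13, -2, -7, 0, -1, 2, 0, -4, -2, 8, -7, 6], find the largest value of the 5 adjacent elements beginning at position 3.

2

Elements at indices 3..7: -2, -7, 0, -1, 2
max(-2, -7, 0, -1, 2) = 2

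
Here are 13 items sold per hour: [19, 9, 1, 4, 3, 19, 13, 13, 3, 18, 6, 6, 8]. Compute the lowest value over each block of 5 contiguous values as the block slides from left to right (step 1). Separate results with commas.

1, 1, 1, 3, 3, 3, 3, 3, 3

19 9 1 4 3 → min 1
9 1 4 3 19 → min 1
1 4 3 19 13 → min 1
4 3 19 13 13 → min 3
3 19 13 13 3 → min 3
19 13 13 3 18 → min 3
13 13 3 18 6 → min 3
13 3 18 6 6 → min 3
3 18 6 6 8 → min 3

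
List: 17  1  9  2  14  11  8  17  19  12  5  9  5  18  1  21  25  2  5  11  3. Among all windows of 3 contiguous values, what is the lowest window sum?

12

(17, 1, 9) → sum 27
(1, 9, 2) → sum 12
(9, 2, 14) → sum 25
(2, 14, 11) → sum 27
(14, 11, 8) → sum 33
(11, 8, 17) → sum 36
(8, 17, 19) → sum 44
(17, 19, 12) → sum 48
(19, 12, 5) → sum 36
(12, 5, 9) → sum 26
(5, 9, 5) → sum 19
(9, 5, 18) → sum 32
(5, 18, 1) → sum 24
(18, 1, 21) → sum 40
(1, 21, 25) → sum 47
(21, 25, 2) → sum 48
(25, 2, 5) → sum 32
(2, 5, 11) → sum 18
(5, 11, 3) → sum 19
Lowest of these is 12.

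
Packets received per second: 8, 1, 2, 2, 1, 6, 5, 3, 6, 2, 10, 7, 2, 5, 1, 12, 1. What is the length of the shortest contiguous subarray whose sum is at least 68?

add 8: running sum 8 < 68
add 1: running sum 9 < 68
add 2: running sum 11 < 68
add 2: running sum 13 < 68
add 1: running sum 14 < 68
add 6: running sum 20 < 68
add 5: running sum 25 < 68
add 3: running sum 28 < 68
add 6: running sum 34 < 68
add 2: running sum 36 < 68
add 10: running sum 46 < 68
add 7: running sum 53 < 68
add 2: running sum 55 < 68
add 5: running sum 60 < 68
add 1: running sum 61 < 68
add 12: shortest ending here [8, 1, 2, 2, 1, 6, 5, 3, 6, 2, 10, 7, 2, 5, 1, 12] sum 73, len 16
add 1: shortest ending here [8, 1, 2, 2, 1, 6, 5, 3, 6, 2, 10, 7, 2, 5, 1, 12, 1] sum 74, len 17
Shortest qualifying length: 16.

16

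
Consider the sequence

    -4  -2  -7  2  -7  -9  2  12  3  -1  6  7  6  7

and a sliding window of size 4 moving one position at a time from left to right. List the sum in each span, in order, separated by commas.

-11, -14, -21, -12, -2, 8, 16, 20, 15, 18, 26

Sliding a size-4 window across the 14 values:
(-4, -2, -7, 2) → sum -11
(-2, -7, 2, -7) → sum -14
(-7, 2, -7, -9) → sum -21
(2, -7, -9, 2) → sum -12
(-7, -9, 2, 12) → sum -2
(-9, 2, 12, 3) → sum 8
(2, 12, 3, -1) → sum 16
(12, 3, -1, 6) → sum 20
(3, -1, 6, 7) → sum 15
(-1, 6, 7, 6) → sum 18
(6, 7, 6, 7) → sum 26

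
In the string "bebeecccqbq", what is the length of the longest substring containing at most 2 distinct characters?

5

[b] 1 distinct, len 1
[b, e] 2 distinct, len 2
[b, e, b] 2 distinct, len 3
[b, e, b, e] 2 distinct, len 4
[b, e, b, e, e] 2 distinct, len 5
[e, e, c] 2 distinct, len 3
[e, e, c, c] 2 distinct, len 4
[e, e, c, c, c] 2 distinct, len 5
[c, c, c, q] 2 distinct, len 4
[q, b] 2 distinct, len 2
[q, b, q] 2 distinct, len 3
Longest length with ≤2 distinct: 5.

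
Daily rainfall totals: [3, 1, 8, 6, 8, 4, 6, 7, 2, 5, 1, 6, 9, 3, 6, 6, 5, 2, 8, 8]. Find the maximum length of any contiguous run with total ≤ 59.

[3] sum 3 len 1
[3, 1] sum 4 len 2
[3, 1, 8] sum 12 len 3
[3, 1, 8, 6] sum 18 len 4
[3, 1, 8, 6, 8] sum 26 len 5
[3, 1, 8, 6, 8, 4] sum 30 len 6
[3, 1, 8, 6, 8, 4, 6] sum 36 len 7
[3, 1, 8, 6, 8, 4, 6, 7] sum 43 len 8
[3, 1, 8, 6, 8, 4, 6, 7, 2] sum 45 len 9
[3, 1, 8, 6, 8, 4, 6, 7, 2, 5] sum 50 len 10
[3, 1, 8, 6, 8, 4, 6, 7, 2, 5, 1] sum 51 len 11
[3, 1, 8, 6, 8, 4, 6, 7, 2, 5, 1, 6] sum 57 len 12
[6, 8, 4, 6, 7, 2, 5, 1, 6, 9] sum 54 len 10
[6, 8, 4, 6, 7, 2, 5, 1, 6, 9, 3] sum 57 len 11
[8, 4, 6, 7, 2, 5, 1, 6, 9, 3, 6] sum 57 len 11
[4, 6, 7, 2, 5, 1, 6, 9, 3, 6, 6] sum 55 len 11
[6, 7, 2, 5, 1, 6, 9, 3, 6, 6, 5] sum 56 len 11
[6, 7, 2, 5, 1, 6, 9, 3, 6, 6, 5, 2] sum 58 len 12
[2, 5, 1, 6, 9, 3, 6, 6, 5, 2, 8] sum 53 len 11
[5, 1, 6, 9, 3, 6, 6, 5, 2, 8, 8] sum 59 len 11
Longest length seen: 12.

12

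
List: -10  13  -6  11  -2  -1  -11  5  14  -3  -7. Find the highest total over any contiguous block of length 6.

-10 13 -6 11 -2 -1 → sum 5
13 -6 11 -2 -1 -11 → sum 4
-6 11 -2 -1 -11 5 → sum -4
11 -2 -1 -11 5 14 → sum 16
-2 -1 -11 5 14 -3 → sum 2
-1 -11 5 14 -3 -7 → sum -3
Highest of these is 16.

16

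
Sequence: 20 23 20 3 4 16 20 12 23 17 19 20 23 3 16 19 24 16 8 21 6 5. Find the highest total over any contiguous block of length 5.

102

Window sums for each of the 18 positions:
[20, 23, 20, 3, 4] → sum 70
[23, 20, 3, 4, 16] → sum 66
[20, 3, 4, 16, 20] → sum 63
[3, 4, 16, 20, 12] → sum 55
[4, 16, 20, 12, 23] → sum 75
[16, 20, 12, 23, 17] → sum 88
[20, 12, 23, 17, 19] → sum 91
[12, 23, 17, 19, 20] → sum 91
[23, 17, 19, 20, 23] → sum 102
[17, 19, 20, 23, 3] → sum 82
[19, 20, 23, 3, 16] → sum 81
[20, 23, 3, 16, 19] → sum 81
[23, 3, 16, 19, 24] → sum 85
[3, 16, 19, 24, 16] → sum 78
[16, 19, 24, 16, 8] → sum 83
[19, 24, 16, 8, 21] → sum 88
[24, 16, 8, 21, 6] → sum 75
[16, 8, 21, 6, 5] → sum 56
Highest of these is 102.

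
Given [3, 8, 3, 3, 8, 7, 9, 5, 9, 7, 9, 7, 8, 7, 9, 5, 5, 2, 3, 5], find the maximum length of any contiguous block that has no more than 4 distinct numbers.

[3] 1 distinct, len 1
[3, 8] 2 distinct, len 2
[3, 8, 3] 2 distinct, len 3
[3, 8, 3, 3] 2 distinct, len 4
[3, 8, 3, 3, 8] 2 distinct, len 5
[3, 8, 3, 3, 8, 7] 3 distinct, len 6
[3, 8, 3, 3, 8, 7, 9] 4 distinct, len 7
[8, 7, 9, 5] 4 distinct, len 4
[8, 7, 9, 5, 9] 4 distinct, len 5
[8, 7, 9, 5, 9, 7] 4 distinct, len 6
[8, 7, 9, 5, 9, 7, 9] 4 distinct, len 7
[8, 7, 9, 5, 9, 7, 9, 7] 4 distinct, len 8
[8, 7, 9, 5, 9, 7, 9, 7, 8] 4 distinct, len 9
[8, 7, 9, 5, 9, 7, 9, 7, 8, 7] 4 distinct, len 10
[8, 7, 9, 5, 9, 7, 9, 7, 8, 7, 9] 4 distinct, len 11
[8, 7, 9, 5, 9, 7, 9, 7, 8, 7, 9, 5] 4 distinct, len 12
[8, 7, 9, 5, 9, 7, 9, 7, 8, 7, 9, 5, 5] 4 distinct, len 13
[7, 9, 5, 5, 2] 4 distinct, len 5
[9, 5, 5, 2, 3] 4 distinct, len 5
[9, 5, 5, 2, 3, 5] 4 distinct, len 6
Longest length with ≤4 distinct: 13.

13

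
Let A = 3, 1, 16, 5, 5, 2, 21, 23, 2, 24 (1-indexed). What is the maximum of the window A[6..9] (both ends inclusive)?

23

Elements at indices 6..9: 2, 21, 23, 2
max(2, 21, 23, 2) = 23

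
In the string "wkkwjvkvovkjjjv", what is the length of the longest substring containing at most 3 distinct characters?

6

Extend right; when distinct count exceeds 3, shrink from the left:
[w] 1 distinct, len 1
[w, k] 2 distinct, len 2
[w, k, k] 2 distinct, len 3
[w, k, k, w] 2 distinct, len 4
[w, k, k, w, j] 3 distinct, len 5
[w, j, v] 3 distinct, len 3
[j, v, k] 3 distinct, len 3
[j, v, k, v] 3 distinct, len 4
[v, k, v, o] 3 distinct, len 4
[v, k, v, o, v] 3 distinct, len 5
[v, k, v, o, v, k] 3 distinct, len 6
[v, k, j] 3 distinct, len 3
[v, k, j, j] 3 distinct, len 4
[v, k, j, j, j] 3 distinct, len 5
[v, k, j, j, j, v] 3 distinct, len 6
Longest length with ≤3 distinct: 6.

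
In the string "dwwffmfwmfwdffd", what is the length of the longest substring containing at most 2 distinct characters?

Extend right; when distinct count exceeds 2, shrink from the left:
[d] 1 distinct, len 1
[d, w] 2 distinct, len 2
[d, w, w] 2 distinct, len 3
[w, w, f] 2 distinct, len 3
[w, w, f, f] 2 distinct, len 4
[f, f, m] 2 distinct, len 3
[f, f, m, f] 2 distinct, len 4
[f, w] 2 distinct, len 2
[w, m] 2 distinct, len 2
[m, f] 2 distinct, len 2
[f, w] 2 distinct, len 2
[w, d] 2 distinct, len 2
[d, f] 2 distinct, len 2
[d, f, f] 2 distinct, len 3
[d, f, f, d] 2 distinct, len 4
Longest length with ≤2 distinct: 4.

4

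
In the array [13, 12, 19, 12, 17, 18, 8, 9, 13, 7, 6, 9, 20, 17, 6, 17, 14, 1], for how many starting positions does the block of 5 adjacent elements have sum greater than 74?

(13, 12, 19, 12, 17) → sum 73
(12, 19, 12, 17, 18) → sum 78  > 74 ✓
(19, 12, 17, 18, 8) → sum 74
(12, 17, 18, 8, 9) → sum 64
(17, 18, 8, 9, 13) → sum 65
(18, 8, 9, 13, 7) → sum 55
(8, 9, 13, 7, 6) → sum 43
(9, 13, 7, 6, 9) → sum 44
(13, 7, 6, 9, 20) → sum 55
(7, 6, 9, 20, 17) → sum 59
(6, 9, 20, 17, 6) → sum 58
(9, 20, 17, 6, 17) → sum 69
(20, 17, 6, 17, 14) → sum 74
(17, 6, 17, 14, 1) → sum 55
1 window satisfy the condition.

1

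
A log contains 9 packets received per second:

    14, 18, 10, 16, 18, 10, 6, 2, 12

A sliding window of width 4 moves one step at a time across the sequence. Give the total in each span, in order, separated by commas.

58, 62, 54, 50, 36, 30

Sliding a size-4 window across the 9 values:
14 18 10 16 → sum 58
18 10 16 18 → sum 62
10 16 18 10 → sum 54
16 18 10 6 → sum 50
18 10 6 2 → sum 36
10 6 2 12 → sum 30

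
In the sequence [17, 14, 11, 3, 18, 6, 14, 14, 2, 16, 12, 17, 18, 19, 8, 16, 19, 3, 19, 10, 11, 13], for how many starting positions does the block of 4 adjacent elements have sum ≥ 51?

[17, 14, 11, 3] → sum 45
[14, 11, 3, 18] → sum 46
[11, 3, 18, 6] → sum 38
[3, 18, 6, 14] → sum 41
[18, 6, 14, 14] → sum 52  ≥ 51 ✓
[6, 14, 14, 2] → sum 36
[14, 14, 2, 16] → sum 46
[14, 2, 16, 12] → sum 44
[2, 16, 12, 17] → sum 47
[16, 12, 17, 18] → sum 63  ≥ 51 ✓
[12, 17, 18, 19] → sum 66  ≥ 51 ✓
[17, 18, 19, 8] → sum 62  ≥ 51 ✓
[18, 19, 8, 16] → sum 61  ≥ 51 ✓
[19, 8, 16, 19] → sum 62  ≥ 51 ✓
[8, 16, 19, 3] → sum 46
[16, 19, 3, 19] → sum 57  ≥ 51 ✓
[19, 3, 19, 10] → sum 51  ≥ 51 ✓
[3, 19, 10, 11] → sum 43
[19, 10, 11, 13] → sum 53  ≥ 51 ✓
9 windows satisfy the condition.

9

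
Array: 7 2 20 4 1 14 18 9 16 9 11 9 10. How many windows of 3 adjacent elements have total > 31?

5

(7, 2, 20) → sum 29
(2, 20, 4) → sum 26
(20, 4, 1) → sum 25
(4, 1, 14) → sum 19
(1, 14, 18) → sum 33  > 31 ✓
(14, 18, 9) → sum 41  > 31 ✓
(18, 9, 16) → sum 43  > 31 ✓
(9, 16, 9) → sum 34  > 31 ✓
(16, 9, 11) → sum 36  > 31 ✓
(9, 11, 9) → sum 29
(11, 9, 10) → sum 30
5 windows satisfy the condition.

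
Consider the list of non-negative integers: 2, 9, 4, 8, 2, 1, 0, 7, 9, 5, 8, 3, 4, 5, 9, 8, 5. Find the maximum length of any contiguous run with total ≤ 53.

add 2: [2] sum 2, len 1
add 9: [2, 9] sum 11, len 2
add 4: [2, 9, 4] sum 15, len 3
add 8: [2, 9, 4, 8] sum 23, len 4
add 2: [2, 9, 4, 8, 2] sum 25, len 5
add 1: [2, 9, 4, 8, 2, 1] sum 26, len 6
add 0: [2, 9, 4, 8, 2, 1, 0] sum 26, len 7
add 7: [2, 9, 4, 8, 2, 1, 0, 7] sum 33, len 8
add 9: [2, 9, 4, 8, 2, 1, 0, 7, 9] sum 42, len 9
add 5: [2, 9, 4, 8, 2, 1, 0, 7, 9, 5] sum 47, len 10
add 8: [9, 4, 8, 2, 1, 0, 7, 9, 5, 8] sum 53, len 10
add 3: [4, 8, 2, 1, 0, 7, 9, 5, 8, 3] sum 47, len 10
add 4: [4, 8, 2, 1, 0, 7, 9, 5, 8, 3, 4] sum 51, len 11
add 5: [8, 2, 1, 0, 7, 9, 5, 8, 3, 4, 5] sum 52, len 11
add 9: [2, 1, 0, 7, 9, 5, 8, 3, 4, 5, 9] sum 53, len 11
add 8: [9, 5, 8, 3, 4, 5, 9, 8] sum 51, len 8
add 5: [5, 8, 3, 4, 5, 9, 8, 5] sum 47, len 8
Longest length seen: 11.

11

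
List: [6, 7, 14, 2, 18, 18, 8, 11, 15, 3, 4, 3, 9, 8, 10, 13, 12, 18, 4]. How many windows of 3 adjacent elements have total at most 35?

13

(6, 7, 14) → sum 27  ≤ 35 ✓
(7, 14, 2) → sum 23  ≤ 35 ✓
(14, 2, 18) → sum 34  ≤ 35 ✓
(2, 18, 18) → sum 38
(18, 18, 8) → sum 44
(18, 8, 11) → sum 37
(8, 11, 15) → sum 34  ≤ 35 ✓
(11, 15, 3) → sum 29  ≤ 35 ✓
(15, 3, 4) → sum 22  ≤ 35 ✓
(3, 4, 3) → sum 10  ≤ 35 ✓
(4, 3, 9) → sum 16  ≤ 35 ✓
(3, 9, 8) → sum 20  ≤ 35 ✓
(9, 8, 10) → sum 27  ≤ 35 ✓
(8, 10, 13) → sum 31  ≤ 35 ✓
(10, 13, 12) → sum 35  ≤ 35 ✓
(13, 12, 18) → sum 43
(12, 18, 4) → sum 34  ≤ 35 ✓
13 windows satisfy the condition.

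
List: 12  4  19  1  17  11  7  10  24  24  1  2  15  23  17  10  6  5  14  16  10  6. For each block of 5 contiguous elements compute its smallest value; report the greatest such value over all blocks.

7

[12, 4, 19, 1, 17] → min 1
[4, 19, 1, 17, 11] → min 1
[19, 1, 17, 11, 7] → min 1
[1, 17, 11, 7, 10] → min 1
[17, 11, 7, 10, 24] → min 7
[11, 7, 10, 24, 24] → min 7
[7, 10, 24, 24, 1] → min 1
[10, 24, 24, 1, 2] → min 1
[24, 24, 1, 2, 15] → min 1
[24, 1, 2, 15, 23] → min 1
[1, 2, 15, 23, 17] → min 1
[2, 15, 23, 17, 10] → min 2
[15, 23, 17, 10, 6] → min 6
[23, 17, 10, 6, 5] → min 5
[17, 10, 6, 5, 14] → min 5
[10, 6, 5, 14, 16] → min 5
[6, 5, 14, 16, 10] → min 5
[5, 14, 16, 10, 6] → min 5
Greatest of these is 7.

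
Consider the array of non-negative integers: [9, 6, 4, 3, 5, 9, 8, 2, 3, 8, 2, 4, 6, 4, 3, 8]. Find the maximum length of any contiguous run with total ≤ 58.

Extend to the right; shrink from the left whenever the sum exceeds 58:
add 9: [9] sum 9, len 1
add 6: [9, 6] sum 15, len 2
add 4: [9, 6, 4] sum 19, len 3
add 3: [9, 6, 4, 3] sum 22, len 4
add 5: [9, 6, 4, 3, 5] sum 27, len 5
add 9: [9, 6, 4, 3, 5, 9] sum 36, len 6
add 8: [9, 6, 4, 3, 5, 9, 8] sum 44, len 7
add 2: [9, 6, 4, 3, 5, 9, 8, 2] sum 46, len 8
add 3: [9, 6, 4, 3, 5, 9, 8, 2, 3] sum 49, len 9
add 8: [9, 6, 4, 3, 5, 9, 8, 2, 3, 8] sum 57, len 10
add 2: [6, 4, 3, 5, 9, 8, 2, 3, 8, 2] sum 50, len 10
add 4: [6, 4, 3, 5, 9, 8, 2, 3, 8, 2, 4] sum 54, len 11
add 6: [4, 3, 5, 9, 8, 2, 3, 8, 2, 4, 6] sum 54, len 11
add 4: [4, 3, 5, 9, 8, 2, 3, 8, 2, 4, 6, 4] sum 58, len 12
add 3: [3, 5, 9, 8, 2, 3, 8, 2, 4, 6, 4, 3] sum 57, len 12
add 8: [9, 8, 2, 3, 8, 2, 4, 6, 4, 3, 8] sum 57, len 11
Longest length seen: 12.

12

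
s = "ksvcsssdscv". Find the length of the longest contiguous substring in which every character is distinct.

4

add k: [k] len 1
add s: [k, s] len 2
add v: [k, s, v] len 3
add c: [k, s, v, c] len 4
add s (repeat s, move left end past it): [v, c, s] len 3
add s (repeat s, move left end past it): [s] len 1
add s (repeat s, move left end past it): [s] len 1
add d: [s, d] len 2
add s (repeat s, move left end past it): [d, s] len 2
add c: [d, s, c] len 3
add v: [d, s, c, v] len 4
Longest all-distinct length: 4.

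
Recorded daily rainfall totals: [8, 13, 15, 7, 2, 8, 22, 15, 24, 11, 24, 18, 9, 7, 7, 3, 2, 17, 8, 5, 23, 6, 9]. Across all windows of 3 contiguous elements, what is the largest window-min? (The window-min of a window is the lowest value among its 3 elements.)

15

Window mins for each of the 21 positions:
8 13 15 → min 8
13 15 7 → min 7
15 7 2 → min 2
7 2 8 → min 2
2 8 22 → min 2
8 22 15 → min 8
22 15 24 → min 15
15 24 11 → min 11
24 11 24 → min 11
11 24 18 → min 11
24 18 9 → min 9
18 9 7 → min 7
9 7 7 → min 7
7 7 3 → min 3
7 3 2 → min 2
3 2 17 → min 2
2 17 8 → min 2
17 8 5 → min 5
8 5 23 → min 5
5 23 6 → min 5
23 6 9 → min 6
Largest of these is 15.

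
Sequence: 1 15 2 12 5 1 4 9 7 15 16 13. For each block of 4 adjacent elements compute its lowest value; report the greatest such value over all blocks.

7

1 15 2 12 → min 1
15 2 12 5 → min 2
2 12 5 1 → min 1
12 5 1 4 → min 1
5 1 4 9 → min 1
1 4 9 7 → min 1
4 9 7 15 → min 4
9 7 15 16 → min 7
7 15 16 13 → min 7
Greatest of these is 7.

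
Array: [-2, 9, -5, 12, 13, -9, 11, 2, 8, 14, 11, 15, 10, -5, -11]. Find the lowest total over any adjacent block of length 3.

-6

Window sums for each of the 13 positions:
[-2, 9, -5] → sum 2
[9, -5, 12] → sum 16
[-5, 12, 13] → sum 20
[12, 13, -9] → sum 16
[13, -9, 11] → sum 15
[-9, 11, 2] → sum 4
[11, 2, 8] → sum 21
[2, 8, 14] → sum 24
[8, 14, 11] → sum 33
[14, 11, 15] → sum 40
[11, 15, 10] → sum 36
[15, 10, -5] → sum 20
[10, -5, -11] → sum -6
Lowest of these is -6.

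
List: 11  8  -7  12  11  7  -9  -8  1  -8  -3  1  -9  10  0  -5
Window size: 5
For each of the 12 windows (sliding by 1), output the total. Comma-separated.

[11, 8, -7, 12, 11] → sum 35
[8, -7, 12, 11, 7] → sum 31
[-7, 12, 11, 7, -9] → sum 14
[12, 11, 7, -9, -8] → sum 13
[11, 7, -9, -8, 1] → sum 2
[7, -9, -8, 1, -8] → sum -17
[-9, -8, 1, -8, -3] → sum -27
[-8, 1, -8, -3, 1] → sum -17
[1, -8, -3, 1, -9] → sum -18
[-8, -3, 1, -9, 10] → sum -9
[-3, 1, -9, 10, 0] → sum -1
[1, -9, 10, 0, -5] → sum -3

35, 31, 14, 13, 2, -17, -27, -17, -18, -9, -1, -3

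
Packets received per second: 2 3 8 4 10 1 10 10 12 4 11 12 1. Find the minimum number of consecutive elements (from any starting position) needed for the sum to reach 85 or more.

add 2: running sum 2 < 85
add 3: running sum 5 < 85
add 8: running sum 13 < 85
add 4: running sum 17 < 85
add 10: running sum 27 < 85
add 1: running sum 28 < 85
add 10: running sum 38 < 85
add 10: running sum 48 < 85
add 12: running sum 60 < 85
add 4: running sum 64 < 85
add 11: running sum 75 < 85
end 11: [3, 8, 4, 10, 1, 10, 10, 12, 4, 11, 12] sum 85, len 11
end 12: [3, 8, 4, 10, 1, 10, 10, 12, 4, 11, 12, 1] sum 86, len 12
Shortest qualifying length: 11.

11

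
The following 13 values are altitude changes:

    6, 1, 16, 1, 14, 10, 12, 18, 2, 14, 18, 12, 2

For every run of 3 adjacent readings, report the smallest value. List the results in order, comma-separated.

1, 1, 1, 1, 10, 10, 2, 2, 2, 12, 2

Sliding a size-3 window across the 13 values:
(6, 1, 16) → min 1
(1, 16, 1) → min 1
(16, 1, 14) → min 1
(1, 14, 10) → min 1
(14, 10, 12) → min 10
(10, 12, 18) → min 10
(12, 18, 2) → min 2
(18, 2, 14) → min 2
(2, 14, 18) → min 2
(14, 18, 12) → min 12
(18, 12, 2) → min 2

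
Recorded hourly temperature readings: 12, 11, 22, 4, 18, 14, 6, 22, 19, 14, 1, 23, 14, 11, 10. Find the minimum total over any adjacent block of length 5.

59

12 11 22 4 18 → sum 67
11 22 4 18 14 → sum 69
22 4 18 14 6 → sum 64
4 18 14 6 22 → sum 64
18 14 6 22 19 → sum 79
14 6 22 19 14 → sum 75
6 22 19 14 1 → sum 62
22 19 14 1 23 → sum 79
19 14 1 23 14 → sum 71
14 1 23 14 11 → sum 63
1 23 14 11 10 → sum 59
Minimum of these is 59.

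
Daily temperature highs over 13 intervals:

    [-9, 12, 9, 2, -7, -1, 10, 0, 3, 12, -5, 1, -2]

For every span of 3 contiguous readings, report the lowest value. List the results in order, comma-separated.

-9, 2, -7, -7, -7, -1, 0, 0, -5, -5, -5

(-9, 12, 9) → min -9
(12, 9, 2) → min 2
(9, 2, -7) → min -7
(2, -7, -1) → min -7
(-7, -1, 10) → min -7
(-1, 10, 0) → min -1
(10, 0, 3) → min 0
(0, 3, 12) → min 0
(3, 12, -5) → min -5
(12, -5, 1) → min -5
(-5, 1, -2) → min -5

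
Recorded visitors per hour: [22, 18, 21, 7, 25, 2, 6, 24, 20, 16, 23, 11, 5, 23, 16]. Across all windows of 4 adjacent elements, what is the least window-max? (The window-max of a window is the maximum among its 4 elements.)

[22, 18, 21, 7] → max 22
[18, 21, 7, 25] → max 25
[21, 7, 25, 2] → max 25
[7, 25, 2, 6] → max 25
[25, 2, 6, 24] → max 25
[2, 6, 24, 20] → max 24
[6, 24, 20, 16] → max 24
[24, 20, 16, 23] → max 24
[20, 16, 23, 11] → max 23
[16, 23, 11, 5] → max 23
[23, 11, 5, 23] → max 23
[11, 5, 23, 16] → max 23
Least of these is 22.

22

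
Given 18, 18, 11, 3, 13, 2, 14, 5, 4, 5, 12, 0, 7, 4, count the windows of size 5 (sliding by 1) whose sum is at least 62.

1

18 18 11 3 13 → sum 63  ≥ 62 ✓
18 11 3 13 2 → sum 47
11 3 13 2 14 → sum 43
3 13 2 14 5 → sum 37
13 2 14 5 4 → sum 38
2 14 5 4 5 → sum 30
14 5 4 5 12 → sum 40
5 4 5 12 0 → sum 26
4 5 12 0 7 → sum 28
5 12 0 7 4 → sum 28
1 window satisfy the condition.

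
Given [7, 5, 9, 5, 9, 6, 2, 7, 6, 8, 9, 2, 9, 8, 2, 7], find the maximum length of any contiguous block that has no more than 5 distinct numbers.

12

[7] 1 distinct, len 1
[7, 5] 2 distinct, len 2
[7, 5, 9] 3 distinct, len 3
[7, 5, 9, 5] 3 distinct, len 4
[7, 5, 9, 5, 9] 3 distinct, len 5
[7, 5, 9, 5, 9, 6] 4 distinct, len 6
[7, 5, 9, 5, 9, 6, 2] 5 distinct, len 7
[7, 5, 9, 5, 9, 6, 2, 7] 5 distinct, len 8
[7, 5, 9, 5, 9, 6, 2, 7, 6] 5 distinct, len 9
[9, 6, 2, 7, 6, 8] 5 distinct, len 6
[9, 6, 2, 7, 6, 8, 9] 5 distinct, len 7
[9, 6, 2, 7, 6, 8, 9, 2] 5 distinct, len 8
[9, 6, 2, 7, 6, 8, 9, 2, 9] 5 distinct, len 9
[9, 6, 2, 7, 6, 8, 9, 2, 9, 8] 5 distinct, len 10
[9, 6, 2, 7, 6, 8, 9, 2, 9, 8, 2] 5 distinct, len 11
[9, 6, 2, 7, 6, 8, 9, 2, 9, 8, 2, 7] 5 distinct, len 12
Longest length with ≤5 distinct: 12.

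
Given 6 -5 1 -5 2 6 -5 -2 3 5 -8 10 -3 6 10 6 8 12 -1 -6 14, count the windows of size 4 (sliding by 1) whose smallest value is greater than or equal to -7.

(6, -5, 1, -5) → min -5  ≥ -7 ✓
(-5, 1, -5, 2) → min -5  ≥ -7 ✓
(1, -5, 2, 6) → min -5  ≥ -7 ✓
(-5, 2, 6, -5) → min -5  ≥ -7 ✓
(2, 6, -5, -2) → min -5  ≥ -7 ✓
(6, -5, -2, 3) → min -5  ≥ -7 ✓
(-5, -2, 3, 5) → min -5  ≥ -7 ✓
(-2, 3, 5, -8) → min -8
(3, 5, -8, 10) → min -8
(5, -8, 10, -3) → min -8
(-8, 10, -3, 6) → min -8
(10, -3, 6, 10) → min -3  ≥ -7 ✓
(-3, 6, 10, 6) → min -3  ≥ -7 ✓
(6, 10, 6, 8) → min 6  ≥ -7 ✓
(10, 6, 8, 12) → min 6  ≥ -7 ✓
(6, 8, 12, -1) → min -1  ≥ -7 ✓
(8, 12, -1, -6) → min -6  ≥ -7 ✓
(12, -1, -6, 14) → min -6  ≥ -7 ✓
14 windows satisfy the condition.

14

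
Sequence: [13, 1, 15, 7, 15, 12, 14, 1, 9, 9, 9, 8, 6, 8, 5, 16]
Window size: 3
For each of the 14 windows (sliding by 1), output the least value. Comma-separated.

(13, 1, 15) → min 1
(1, 15, 7) → min 1
(15, 7, 15) → min 7
(7, 15, 12) → min 7
(15, 12, 14) → min 12
(12, 14, 1) → min 1
(14, 1, 9) → min 1
(1, 9, 9) → min 1
(9, 9, 9) → min 9
(9, 9, 8) → min 8
(9, 8, 6) → min 6
(8, 6, 8) → min 6
(6, 8, 5) → min 5
(8, 5, 16) → min 5

1, 1, 7, 7, 12, 1, 1, 1, 9, 8, 6, 6, 5, 5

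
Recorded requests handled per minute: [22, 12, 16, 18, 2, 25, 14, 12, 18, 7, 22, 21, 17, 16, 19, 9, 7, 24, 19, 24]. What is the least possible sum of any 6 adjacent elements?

(22, 12, 16, 18, 2, 25) → sum 95
(12, 16, 18, 2, 25, 14) → sum 87
(16, 18, 2, 25, 14, 12) → sum 87
(18, 2, 25, 14, 12, 18) → sum 89
(2, 25, 14, 12, 18, 7) → sum 78
(25, 14, 12, 18, 7, 22) → sum 98
(14, 12, 18, 7, 22, 21) → sum 94
(12, 18, 7, 22, 21, 17) → sum 97
(18, 7, 22, 21, 17, 16) → sum 101
(7, 22, 21, 17, 16, 19) → sum 102
(22, 21, 17, 16, 19, 9) → sum 104
(21, 17, 16, 19, 9, 7) → sum 89
(17, 16, 19, 9, 7, 24) → sum 92
(16, 19, 9, 7, 24, 19) → sum 94
(19, 9, 7, 24, 19, 24) → sum 102
Least of these is 78.

78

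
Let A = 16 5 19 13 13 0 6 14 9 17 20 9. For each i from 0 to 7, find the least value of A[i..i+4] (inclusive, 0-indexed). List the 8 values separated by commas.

5, 0, 0, 0, 0, 0, 6, 9

[16, 5, 19, 13, 13] → min 5
[5, 19, 13, 13, 0] → min 0
[19, 13, 13, 0, 6] → min 0
[13, 13, 0, 6, 14] → min 0
[13, 0, 6, 14, 9] → min 0
[0, 6, 14, 9, 17] → min 0
[6, 14, 9, 17, 20] → min 6
[14, 9, 17, 20, 9] → min 9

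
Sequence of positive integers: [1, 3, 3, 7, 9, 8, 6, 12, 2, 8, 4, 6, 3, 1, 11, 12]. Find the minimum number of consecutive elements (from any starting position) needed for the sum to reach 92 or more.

14

Extend right; whenever the sum reaches 92, record the length and shrink from the left:
add 1: running sum 1 < 92
add 3: running sum 4 < 92
add 3: running sum 7 < 92
add 7: running sum 14 < 92
add 9: running sum 23 < 92
add 8: running sum 31 < 92
add 6: running sum 37 < 92
add 12: running sum 49 < 92
add 2: running sum 51 < 92
add 8: running sum 59 < 92
add 4: running sum 63 < 92
add 6: running sum 69 < 92
add 3: running sum 72 < 92
add 1: running sum 73 < 92
add 11: running sum 84 < 92
add 12: shortest ending here [3, 7, 9, 8, 6, 12, 2, 8, 4, 6, 3, 1, 11, 12] sum 92, len 14
Shortest qualifying length: 14.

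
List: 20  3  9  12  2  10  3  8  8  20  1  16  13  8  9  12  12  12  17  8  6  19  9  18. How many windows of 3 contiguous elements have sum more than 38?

2

(20, 3, 9) → sum 32
(3, 9, 12) → sum 24
(9, 12, 2) → sum 23
(12, 2, 10) → sum 24
(2, 10, 3) → sum 15
(10, 3, 8) → sum 21
(3, 8, 8) → sum 19
(8, 8, 20) → sum 36
(8, 20, 1) → sum 29
(20, 1, 16) → sum 37
(1, 16, 13) → sum 30
(16, 13, 8) → sum 37
(13, 8, 9) → sum 30
(8, 9, 12) → sum 29
(9, 12, 12) → sum 33
(12, 12, 12) → sum 36
(12, 12, 17) → sum 41  > 38 ✓
(12, 17, 8) → sum 37
(17, 8, 6) → sum 31
(8, 6, 19) → sum 33
(6, 19, 9) → sum 34
(19, 9, 18) → sum 46  > 38 ✓
2 windows satisfy the condition.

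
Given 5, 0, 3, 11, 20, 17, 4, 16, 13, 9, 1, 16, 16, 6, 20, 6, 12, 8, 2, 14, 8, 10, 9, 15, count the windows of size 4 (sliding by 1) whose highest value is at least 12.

5 0 3 11 → max 11
0 3 11 20 → max 20  ≥ 12 ✓
3 11 20 17 → max 20  ≥ 12 ✓
11 20 17 4 → max 20  ≥ 12 ✓
20 17 4 16 → max 20  ≥ 12 ✓
17 4 16 13 → max 17  ≥ 12 ✓
4 16 13 9 → max 16  ≥ 12 ✓
16 13 9 1 → max 16  ≥ 12 ✓
13 9 1 16 → max 16  ≥ 12 ✓
9 1 16 16 → max 16  ≥ 12 ✓
1 16 16 6 → max 16  ≥ 12 ✓
16 16 6 20 → max 20  ≥ 12 ✓
16 6 20 6 → max 20  ≥ 12 ✓
6 20 6 12 → max 20  ≥ 12 ✓
20 6 12 8 → max 20  ≥ 12 ✓
6 12 8 2 → max 12  ≥ 12 ✓
12 8 2 14 → max 14  ≥ 12 ✓
8 2 14 8 → max 14  ≥ 12 ✓
2 14 8 10 → max 14  ≥ 12 ✓
14 8 10 9 → max 14  ≥ 12 ✓
8 10 9 15 → max 15  ≥ 12 ✓
20 windows satisfy the condition.

20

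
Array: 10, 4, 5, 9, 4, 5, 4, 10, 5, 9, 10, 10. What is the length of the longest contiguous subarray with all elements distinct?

[10] len 1
[10, 4] len 2
[10, 4, 5] len 3
[10, 4, 5, 9] len 4
[5, 9, 4] len 3
[9, 4, 5] len 3
[5, 4] len 2
[5, 4, 10] len 3
[4, 10, 5] len 3
[4, 10, 5, 9] len 4
[5, 9, 10] len 3
[10] len 1
Longest all-distinct length: 4.

4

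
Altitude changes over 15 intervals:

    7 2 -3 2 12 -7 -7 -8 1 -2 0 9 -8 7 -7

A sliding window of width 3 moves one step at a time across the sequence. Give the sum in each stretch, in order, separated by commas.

6, 1, 11, 7, -2, -22, -14, -9, -1, 7, 1, 8, -8

7 2 -3 → sum 6
2 -3 2 → sum 1
-3 2 12 → sum 11
2 12 -7 → sum 7
12 -7 -7 → sum -2
-7 -7 -8 → sum -22
-7 -8 1 → sum -14
-8 1 -2 → sum -9
1 -2 0 → sum -1
-2 0 9 → sum 7
0 9 -8 → sum 1
9 -8 7 → sum 8
-8 7 -7 → sum -8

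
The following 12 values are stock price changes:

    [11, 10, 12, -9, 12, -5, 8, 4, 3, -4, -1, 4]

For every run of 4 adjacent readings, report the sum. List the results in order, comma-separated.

24, 25, 10, 6, 19, 10, 11, 2, 2

Sliding a size-4 window across the 12 values:
[11, 10, 12, -9] → sum 24
[10, 12, -9, 12] → sum 25
[12, -9, 12, -5] → sum 10
[-9, 12, -5, 8] → sum 6
[12, -5, 8, 4] → sum 19
[-5, 8, 4, 3] → sum 10
[8, 4, 3, -4] → sum 11
[4, 3, -4, -1] → sum 2
[3, -4, -1, 4] → sum 2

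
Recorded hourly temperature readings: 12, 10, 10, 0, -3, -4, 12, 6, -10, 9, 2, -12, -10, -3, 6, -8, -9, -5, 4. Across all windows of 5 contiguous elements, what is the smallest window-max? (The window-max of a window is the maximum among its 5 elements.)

6

(12, 10, 10, 0, -3) → max 12
(10, 10, 0, -3, -4) → max 10
(10, 0, -3, -4, 12) → max 12
(0, -3, -4, 12, 6) → max 12
(-3, -4, 12, 6, -10) → max 12
(-4, 12, 6, -10, 9) → max 12
(12, 6, -10, 9, 2) → max 12
(6, -10, 9, 2, -12) → max 9
(-10, 9, 2, -12, -10) → max 9
(9, 2, -12, -10, -3) → max 9
(2, -12, -10, -3, 6) → max 6
(-12, -10, -3, 6, -8) → max 6
(-10, -3, 6, -8, -9) → max 6
(-3, 6, -8, -9, -5) → max 6
(6, -8, -9, -5, 4) → max 6
Smallest of these is 6.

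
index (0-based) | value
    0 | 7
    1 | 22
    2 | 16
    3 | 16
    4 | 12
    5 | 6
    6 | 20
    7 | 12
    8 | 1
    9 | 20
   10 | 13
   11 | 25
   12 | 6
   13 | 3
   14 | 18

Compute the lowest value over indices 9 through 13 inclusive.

3

Elements at indices 9..13: 20, 13, 25, 6, 3
min(20, 13, 25, 6, 3) = 3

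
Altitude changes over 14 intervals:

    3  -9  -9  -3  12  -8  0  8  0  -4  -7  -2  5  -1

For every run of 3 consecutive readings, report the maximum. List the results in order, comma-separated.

3, -3, 12, 12, 12, 8, 8, 8, 0, -2, 5, 5

(3, -9, -9) → max 3
(-9, -9, -3) → max -3
(-9, -3, 12) → max 12
(-3, 12, -8) → max 12
(12, -8, 0) → max 12
(-8, 0, 8) → max 8
(0, 8, 0) → max 8
(8, 0, -4) → max 8
(0, -4, -7) → max 0
(-4, -7, -2) → max -2
(-7, -2, 5) → max 5
(-2, 5, -1) → max 5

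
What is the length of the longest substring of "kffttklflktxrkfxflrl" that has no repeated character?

6

add k: [k] len 1
add f: [k, f] len 2
add f (repeat f, move left end past it): [f] len 1
add t: [f, t] len 2
add t (repeat t, move left end past it): [t] len 1
add k: [t, k] len 2
add l: [t, k, l] len 3
add f: [t, k, l, f] len 4
add l (repeat l, move left end past it): [f, l] len 2
add k: [f, l, k] len 3
add t: [f, l, k, t] len 4
add x: [f, l, k, t, x] len 5
add r: [f, l, k, t, x, r] len 6
add k (repeat k, move left end past it): [t, x, r, k] len 4
add f: [t, x, r, k, f] len 5
add x (repeat x, move left end past it): [r, k, f, x] len 4
add f (repeat f, move left end past it): [x, f] len 2
add l: [x, f, l] len 3
add r: [x, f, l, r] len 4
add l (repeat l, move left end past it): [r, l] len 2
Longest all-distinct length: 6.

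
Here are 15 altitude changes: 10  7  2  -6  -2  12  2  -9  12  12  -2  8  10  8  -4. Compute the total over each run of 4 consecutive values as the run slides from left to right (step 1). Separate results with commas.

Sliding a size-4 window across the 15 values:
10 7 2 -6 → sum 13
7 2 -6 -2 → sum 1
2 -6 -2 12 → sum 6
-6 -2 12 2 → sum 6
-2 12 2 -9 → sum 3
12 2 -9 12 → sum 17
2 -9 12 12 → sum 17
-9 12 12 -2 → sum 13
12 12 -2 8 → sum 30
12 -2 8 10 → sum 28
-2 8 10 8 → sum 24
8 10 8 -4 → sum 22

13, 1, 6, 6, 3, 17, 17, 13, 30, 28, 24, 22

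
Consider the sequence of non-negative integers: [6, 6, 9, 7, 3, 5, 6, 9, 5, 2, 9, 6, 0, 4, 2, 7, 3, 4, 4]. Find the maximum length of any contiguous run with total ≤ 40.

9

→ 6: sum 6, len 1
→ 6: sum 12, len 2
→ 9: sum 21, len 3
→ 7: sum 28, len 4
→ 3: sum 31, len 5
→ 5: sum 36, len 6
→ 6 (dropped 6): sum 36, len 6
→ 9 (dropped 6): sum 39, len 6
→ 5 (dropped 9): sum 35, len 6
→ 2: sum 37, len 7
→ 9 (dropped 7): sum 39, len 7
→ 6 (dropped 3, 5): sum 37, len 6
→ 0: sum 37, len 7
→ 4 (dropped 6): sum 35, len 7
→ 2: sum 37, len 8
→ 7 (dropped 9): sum 35, len 8
→ 3: sum 38, len 9
→ 4 (dropped 5): sum 37, len 9
→ 4 (dropped 2): sum 39, len 9
Longest length seen: 9.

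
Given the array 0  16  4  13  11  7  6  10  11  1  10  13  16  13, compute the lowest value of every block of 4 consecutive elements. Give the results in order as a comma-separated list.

Sliding a size-4 window across the 14 values:
(0, 16, 4, 13) → min 0
(16, 4, 13, 11) → min 4
(4, 13, 11, 7) → min 4
(13, 11, 7, 6) → min 6
(11, 7, 6, 10) → min 6
(7, 6, 10, 11) → min 6
(6, 10, 11, 1) → min 1
(10, 11, 1, 10) → min 1
(11, 1, 10, 13) → min 1
(1, 10, 13, 16) → min 1
(10, 13, 16, 13) → min 10

0, 4, 4, 6, 6, 6, 1, 1, 1, 1, 10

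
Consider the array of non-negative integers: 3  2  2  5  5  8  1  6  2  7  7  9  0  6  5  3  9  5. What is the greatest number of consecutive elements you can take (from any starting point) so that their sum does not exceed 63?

14

→ 3: sum 3, len 1
→ 2: sum 5, len 2
→ 2: sum 7, len 3
→ 5: sum 12, len 4
→ 5: sum 17, len 5
→ 8: sum 25, len 6
→ 1: sum 26, len 7
→ 6: sum 32, len 8
→ 2: sum 34, len 9
→ 7: sum 41, len 10
→ 7: sum 48, len 11
→ 9: sum 57, len 12
→ 0: sum 57, len 13
→ 6: sum 63, len 14
→ 5 (dropped 3, 2): sum 63, len 13
→ 3 (dropped 2, 5): sum 59, len 12
→ 9 (dropped 5): sum 63, len 12
→ 5 (dropped 8): sum 60, len 12
Longest length seen: 14.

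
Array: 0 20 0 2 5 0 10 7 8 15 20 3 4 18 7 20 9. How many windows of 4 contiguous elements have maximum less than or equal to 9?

[0, 20, 0, 2] → max 20
[20, 0, 2, 5] → max 20
[0, 2, 5, 0] → max 5  ≤ 9 ✓
[2, 5, 0, 10] → max 10
[5, 0, 10, 7] → max 10
[0, 10, 7, 8] → max 10
[10, 7, 8, 15] → max 15
[7, 8, 15, 20] → max 20
[8, 15, 20, 3] → max 20
[15, 20, 3, 4] → max 20
[20, 3, 4, 18] → max 20
[3, 4, 18, 7] → max 18
[4, 18, 7, 20] → max 20
[18, 7, 20, 9] → max 20
1 window satisfy the condition.

1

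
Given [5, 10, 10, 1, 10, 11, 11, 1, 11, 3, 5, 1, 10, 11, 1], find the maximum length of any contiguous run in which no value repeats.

add 5: [5] len 1
add 10: [5, 10] len 2
add 10 (repeat 10, move left end past it): [10] len 1
add 1: [10, 1] len 2
add 10 (repeat 10, move left end past it): [1, 10] len 2
add 11: [1, 10, 11] len 3
add 11 (repeat 11, move left end past it): [11] len 1
add 1: [11, 1] len 2
add 11 (repeat 11, move left end past it): [1, 11] len 2
add 3: [1, 11, 3] len 3
add 5: [1, 11, 3, 5] len 4
add 1 (repeat 1, move left end past it): [11, 3, 5, 1] len 4
add 10: [11, 3, 5, 1, 10] len 5
add 11 (repeat 11, move left end past it): [3, 5, 1, 10, 11] len 5
add 1 (repeat 1, move left end past it): [10, 11, 1] len 3
Longest all-distinct length: 5.

5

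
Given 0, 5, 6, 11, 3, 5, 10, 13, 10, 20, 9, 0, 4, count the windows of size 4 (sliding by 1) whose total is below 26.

3

[0, 5, 6, 11] → sum 22  < 26 ✓
[5, 6, 11, 3] → sum 25  < 26 ✓
[6, 11, 3, 5] → sum 25  < 26 ✓
[11, 3, 5, 10] → sum 29
[3, 5, 10, 13] → sum 31
[5, 10, 13, 10] → sum 38
[10, 13, 10, 20] → sum 53
[13, 10, 20, 9] → sum 52
[10, 20, 9, 0] → sum 39
[20, 9, 0, 4] → sum 33
3 windows satisfy the condition.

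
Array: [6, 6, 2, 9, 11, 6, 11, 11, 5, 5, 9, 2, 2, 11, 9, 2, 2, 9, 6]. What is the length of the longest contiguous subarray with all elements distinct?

add 6: [6] len 1
add 6 (repeat 6, move left end past it): [6] len 1
add 2: [6, 2] len 2
add 9: [6, 2, 9] len 3
add 11: [6, 2, 9, 11] len 4
add 6 (repeat 6, move left end past it): [2, 9, 11, 6] len 4
add 11 (repeat 11, move left end past it): [6, 11] len 2
add 11 (repeat 11, move left end past it): [11] len 1
add 5: [11, 5] len 2
add 5 (repeat 5, move left end past it): [5] len 1
add 9: [5, 9] len 2
add 2: [5, 9, 2] len 3
add 2 (repeat 2, move left end past it): [2] len 1
add 11: [2, 11] len 2
add 9: [2, 11, 9] len 3
add 2 (repeat 2, move left end past it): [11, 9, 2] len 3
add 2 (repeat 2, move left end past it): [2] len 1
add 9: [2, 9] len 2
add 6: [2, 9, 6] len 3
Longest all-distinct length: 4.

4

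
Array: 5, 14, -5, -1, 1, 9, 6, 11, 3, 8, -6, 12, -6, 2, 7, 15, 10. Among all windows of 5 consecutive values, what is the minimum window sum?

(5, 14, -5, -1, 1) → sum 14
(14, -5, -1, 1, 9) → sum 18
(-5, -1, 1, 9, 6) → sum 10
(-1, 1, 9, 6, 11) → sum 26
(1, 9, 6, 11, 3) → sum 30
(9, 6, 11, 3, 8) → sum 37
(6, 11, 3, 8, -6) → sum 22
(11, 3, 8, -6, 12) → sum 28
(3, 8, -6, 12, -6) → sum 11
(8, -6, 12, -6, 2) → sum 10
(-6, 12, -6, 2, 7) → sum 9
(12, -6, 2, 7, 15) → sum 30
(-6, 2, 7, 15, 10) → sum 28
Minimum of these is 9.

9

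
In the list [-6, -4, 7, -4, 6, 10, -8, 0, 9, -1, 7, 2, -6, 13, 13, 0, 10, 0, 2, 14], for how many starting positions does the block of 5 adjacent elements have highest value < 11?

9

[-6, -4, 7, -4, 6] → max 7  < 11 ✓
[-4, 7, -4, 6, 10] → max 10  < 11 ✓
[7, -4, 6, 10, -8] → max 10  < 11 ✓
[-4, 6, 10, -8, 0] → max 10  < 11 ✓
[6, 10, -8, 0, 9] → max 10  < 11 ✓
[10, -8, 0, 9, -1] → max 10  < 11 ✓
[-8, 0, 9, -1, 7] → max 9  < 11 ✓
[0, 9, -1, 7, 2] → max 9  < 11 ✓
[9, -1, 7, 2, -6] → max 9  < 11 ✓
[-1, 7, 2, -6, 13] → max 13
[7, 2, -6, 13, 13] → max 13
[2, -6, 13, 13, 0] → max 13
[-6, 13, 13, 0, 10] → max 13
[13, 13, 0, 10, 0] → max 13
[13, 0, 10, 0, 2] → max 13
[0, 10, 0, 2, 14] → max 14
9 windows satisfy the condition.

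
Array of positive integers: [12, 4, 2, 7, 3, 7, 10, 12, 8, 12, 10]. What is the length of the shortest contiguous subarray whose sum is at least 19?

2

add 12: running sum 12 < 19
add 4: running sum 16 < 19
add 2: running sum 18 < 19
add 7: shortest ending here [12, 4, 2, 7] sum 25, len 4
add 3: shortest ending here [12, 4, 2, 7, 3] sum 28, len 5
add 7: shortest ending here [2, 7, 3, 7] sum 19, len 4
add 10: shortest ending here [3, 7, 10] sum 20, len 3
add 12: shortest ending here [10, 12] sum 22, len 2
add 8: shortest ending here [12, 8] sum 20, len 2
add 12: shortest ending here [8, 12] sum 20, len 2
add 10: shortest ending here [12, 10] sum 22, len 2
Shortest qualifying length: 2.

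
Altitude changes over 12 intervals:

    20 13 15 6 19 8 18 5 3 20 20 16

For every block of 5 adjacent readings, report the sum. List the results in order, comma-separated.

73, 61, 66, 56, 53, 54, 66, 64

[20, 13, 15, 6, 19] → sum 73
[13, 15, 6, 19, 8] → sum 61
[15, 6, 19, 8, 18] → sum 66
[6, 19, 8, 18, 5] → sum 56
[19, 8, 18, 5, 3] → sum 53
[8, 18, 5, 3, 20] → sum 54
[18, 5, 3, 20, 20] → sum 66
[5, 3, 20, 20, 16] → sum 64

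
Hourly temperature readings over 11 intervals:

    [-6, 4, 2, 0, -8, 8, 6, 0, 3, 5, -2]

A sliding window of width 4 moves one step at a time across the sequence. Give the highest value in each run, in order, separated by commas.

[-6, 4, 2, 0] → max 4
[4, 2, 0, -8] → max 4
[2, 0, -8, 8] → max 8
[0, -8, 8, 6] → max 8
[-8, 8, 6, 0] → max 8
[8, 6, 0, 3] → max 8
[6, 0, 3, 5] → max 6
[0, 3, 5, -2] → max 5

4, 4, 8, 8, 8, 8, 6, 5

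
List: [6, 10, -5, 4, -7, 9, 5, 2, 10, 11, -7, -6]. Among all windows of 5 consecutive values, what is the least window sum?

6

(6, 10, -5, 4, -7) → sum 8
(10, -5, 4, -7, 9) → sum 11
(-5, 4, -7, 9, 5) → sum 6
(4, -7, 9, 5, 2) → sum 13
(-7, 9, 5, 2, 10) → sum 19
(9, 5, 2, 10, 11) → sum 37
(5, 2, 10, 11, -7) → sum 21
(2, 10, 11, -7, -6) → sum 10
Least of these is 6.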